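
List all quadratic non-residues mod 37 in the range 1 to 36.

2 5 6 8 13 14 15 17 18 19 20 22 23 24 29 31 32 35

Square k = 1,…,18 (k and 37−k give the same square):
1²=1, 2²=4, 3²=9, 4²=16, 5²=25, 6²=36, 7²≡12, 8²≡27, 9²≡7, 10²≡26, 11²≡10, 12²≡33, 13²≡21, 14²≡11, 15²≡3, 16²≡34, 17²≡30, 18²≡28 (mod 37).
The residues are {1, 3, 4, 7, 9, 10, 11, 12, 16, 21, 25, 26, 27, 28, 30, 33, 34, 36}; the non-residues are the remaining 18 nonzero classes.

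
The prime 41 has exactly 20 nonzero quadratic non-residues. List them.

Square k = 1,…,20 (k and 41−k give the same square):
1²=1, 2²=4, 3²=9, 4²=16, 5²=25, 6²=36, 7²≡8, 8²≡23, 9²≡40, 10²≡18, 11²≡39, 12²≡21, 13²≡5, 14²≡32, 15²≡20, 16²≡10, 17²≡2, 18²≡37, 19²≡33, 20²≡31 (mod 41).
The residues are {1, 2, 4, 5, 8, 9, 10, 16, 18, 20, 21, 23, 25, 31, 32, 33, 36, 37, 39, 40}; the non-residues are the remaining 20 nonzero classes.

3 6 7 11 12 13 14 15 17 19 22 24 26 27 28 29 30 34 35 38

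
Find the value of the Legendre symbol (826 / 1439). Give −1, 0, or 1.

-1

Pull out 2: since 1439 ≡ 7 (mod 8), (2/1439) = +1.
Reciprocity: 413 ≡ 1 and 1439 ≡ 3 (mod 4), so (413/1439) = +(1439/413).
Reduce top mod 413: now compute (200/413).
Pull out 2^3: since 413 ≡ 5 (mod 8), (2/413) = -1, so (2/413)^3 = -1.
Reciprocity: 25 ≡ 1 and 413 ≡ 1 (mod 4), so (25/413) = +(413/25).
Reduce top mod 25: now compute (13/25).
Reciprocity: 13 ≡ 1 and 25 ≡ 1 (mod 4), so (13/25) = +(25/13).
Reduce top mod 13: now compute (12/13).
Pull out 2^2: since 13 ≡ 5 (mod 8), (2/13) = -1, so (2/13)^2 = +1.
Reciprocity: 3 ≡ 3 and 13 ≡ 1 (mod 4), so (3/13) = +(13/3).
Reduce top mod 3: now compute (1/3).
Reached (1/3) = 1. Collecting the sign flips along the way, the symbol is -1.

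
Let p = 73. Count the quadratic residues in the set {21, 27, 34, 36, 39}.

(21/73) = -1 → non-residue.
(27/73) = +1 → QR.
(34/73) = -1 → non-residue.
(36/73) = +1 → QR.
(39/73) = -1 → non-residue.
Total quadratic residues among the 5: 2.

2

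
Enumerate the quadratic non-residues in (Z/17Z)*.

3,5,6,7,10,11,12,14

Square k = 1,…,8 (k and 17−k give the same square):
1²=1, 2²=4, 3²=9, 4²=16, 5²≡8, 6²≡2, 7²≡15, 8²≡13 (mod 17).
The residues are {1, 2, 4, 8, 9, 13, 15, 16}; the non-residues are the remaining 8 nonzero classes.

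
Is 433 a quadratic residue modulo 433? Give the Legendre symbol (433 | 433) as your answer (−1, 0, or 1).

0

First reduce: 433 ≡ 0 (mod 433).
Top reduces to 0: gcd > 1, so the symbol is 0.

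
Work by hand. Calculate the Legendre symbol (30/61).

Euler's criterion: (30/61) ≡ 30^30 (mod 61).
30^2 ≡ 46 (mod 61)
30^4 ≡ 42 (mod 61)
30^8 ≡ 56 (mod 61)
30^16 ≡ 25 (mod 61)
30^30 = 30^(16+8+4+2) ≡ 60 (mod 61).
Result is 60 ≡ −1, so (30/61) = −1.

-1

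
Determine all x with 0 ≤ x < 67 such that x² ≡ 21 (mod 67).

Since 67 ≡ 3 (mod 4), a square root of 21 is 21^((67+1)/4) = 21^17 mod 67.
Repeated squaring: 21^2≡39, 21^4≡47, 21^8≡65, 21^16≡4 (mod 67).
21^17 = 21^(16+1) ≡ 17 (mod 67).
Check: 17² = 289 ≡ 21 (mod 67). The two roots are 17 and 50.

17, 50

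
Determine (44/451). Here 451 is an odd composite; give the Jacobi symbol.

0

Pull out 2^2: since 451 ≡ 3 (mod 8), (2/451) = -1, so (2/451)^2 = +1.
Reciprocity: 11 ≡ 3 and 451 ≡ 3 (mod 4), so (11/451) = −(451/11).
Reduce top mod 11: now compute (0/11).
Top reduces to 0: gcd > 1, so the symbol is 0.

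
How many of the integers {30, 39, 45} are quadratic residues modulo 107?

2

(30/107) = +1 → QR.
(39/107) = +1 → QR.
(45/107) = -1 → non-residue.
Total quadratic residues among the 3: 2.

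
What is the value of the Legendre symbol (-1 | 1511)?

First reduce: -1 ≡ 1510 (mod 1511).
Pull out 2: since 1511 ≡ 7 (mod 8), (2/1511) = +1.
Reciprocity: 755 ≡ 3 and 1511 ≡ 3 (mod 4), so (755/1511) = −(1511/755).
Reduce top mod 755: now compute (1/755).
Reached (1/755) = 1. Collecting the sign flips along the way, the symbol is -1.

-1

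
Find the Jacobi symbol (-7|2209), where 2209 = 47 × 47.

1

First reduce: -7 ≡ 2202 (mod 2209).
Pull out 2: since 2209 ≡ 1 (mod 8), (2/2209) = +1.
Reciprocity: 1101 ≡ 1 and 2209 ≡ 1 (mod 4), so (1101/2209) = +(2209/1101).
Reduce top mod 1101: now compute (7/1101).
Reciprocity: 7 ≡ 3 and 1101 ≡ 1 (mod 4), so (7/1101) = +(1101/7).
Reduce top mod 7: now compute (2/7).
Pull out 2: since 7 ≡ 7 (mod 8), (2/7) = +1.
Reached (1/7) = 1. Collecting the sign flips along the way, the symbol is +1.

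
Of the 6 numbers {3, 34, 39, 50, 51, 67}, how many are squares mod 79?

3

(3/79) = -1 → non-residue.
(34/79) = -1 → non-residue.
(39/79) = -1 → non-residue.
(50/79) = +1 → QR.
(51/79) = +1 → QR.
(67/79) = +1 → QR.
Total quadratic residues among the 6: 3.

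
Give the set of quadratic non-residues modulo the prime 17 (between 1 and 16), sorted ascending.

Square k = 1,…,8 (k and 17−k give the same square):
1²=1, 2²=4, 3²=9, 4²=16, 5²≡8, 6²≡2, 7²≡15, 8²≡13 (mod 17).
The residues are {1, 2, 4, 8, 9, 13, 15, 16}; the non-residues are the remaining 8 nonzero classes.

3,5,6,7,10,11,12,14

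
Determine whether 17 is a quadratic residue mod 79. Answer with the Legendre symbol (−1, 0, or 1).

-1

Reciprocity: 17 ≡ 1 and 79 ≡ 3 (mod 4), so (17/79) = +(79/17).
Reduce top mod 17: now compute (11/17).
Reciprocity: 11 ≡ 3 and 17 ≡ 1 (mod 4), so (11/17) = +(17/11).
Reduce top mod 11: now compute (6/11).
Pull out 2: since 11 ≡ 3 (mod 8), (2/11) = -1.
Reciprocity: 3 ≡ 3 and 11 ≡ 3 (mod 4), so (3/11) = −(11/3).
Reduce top mod 3: now compute (2/3).
Pull out 2: since 3 ≡ 3 (mod 8), (2/3) = -1.
Reached (1/3) = 1. Collecting the sign flips along the way, the symbol is -1.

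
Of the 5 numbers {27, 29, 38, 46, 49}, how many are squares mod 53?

4

(27/53) = -1 → non-residue.
(29/53) = +1 → QR.
(38/53) = +1 → QR.
(46/53) = +1 → QR.
(49/53) = +1 → QR.
Total quadratic residues among the 5: 4.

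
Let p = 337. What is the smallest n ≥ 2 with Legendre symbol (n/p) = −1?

5

(2/337) = +1, so 2 is a residue.
(3/337) = +1, so 3 is a residue.
(4/337) = +1, so 4 is a residue.
(5/337) = −1, so 5 is the smallest positive non-residue mod 337.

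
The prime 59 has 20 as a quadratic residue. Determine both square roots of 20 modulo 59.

Since 59 ≡ 3 (mod 4), a square root of 20 is 20^((59+1)/4) = 20^15 mod 59.
Repeated squaring: 20^2≡46, 20^4≡51, 20^8≡5 (mod 59).
20^15 = 20^(8+4+2+1) ≡ 16 (mod 59).
Check: 16² = 256 ≡ 20 (mod 59). The two roots are 16 and 43.

16, 43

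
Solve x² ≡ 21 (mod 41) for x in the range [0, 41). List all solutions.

41 ≡ 1 (mod 4), so we find a root by search.
Trying successive values, 12² = 144 ≡ 21 (mod 41). The other root is 41 − 12 = 29.

12, 29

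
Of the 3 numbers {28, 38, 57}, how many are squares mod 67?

0

(28/67) = -1 → non-residue.
(38/67) = -1 → non-residue.
(57/67) = -1 → non-residue.
Total quadratic residues among the 3: 0.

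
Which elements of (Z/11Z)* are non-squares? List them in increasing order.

2,6,7,8,10

Square k = 1,…,5 (k and 11−k give the same square):
1²=1, 2²=4, 3²=9, 4²≡5, 5²≡3 (mod 11).
The residues are {1, 3, 4, 5, 9}; the non-residues are the remaining 5 nonzero classes.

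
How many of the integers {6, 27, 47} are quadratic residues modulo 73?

2

(6/73) = +1 → QR.
(27/73) = +1 → QR.
(47/73) = -1 → non-residue.
Total quadratic residues among the 3: 2.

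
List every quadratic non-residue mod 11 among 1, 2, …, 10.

Square k = 1,…,5 (k and 11−k give the same square):
1²=1, 2²=4, 3²=9, 4²≡5, 5²≡3 (mod 11).
The residues are {1, 3, 4, 5, 9}; the non-residues are the remaining 5 nonzero classes.

2,6,7,8,10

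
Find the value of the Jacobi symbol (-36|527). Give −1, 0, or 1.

-1

First reduce: -36 ≡ 491 (mod 527).
Reciprocity: 491 ≡ 3 and 527 ≡ 3 (mod 4), so (491/527) = −(527/491).
Reduce top mod 491: now compute (36/491).
Pull out 2^2: since 491 ≡ 3 (mod 8), (2/491) = -1, so (2/491)^2 = +1.
Reciprocity: 9 ≡ 1 and 491 ≡ 3 (mod 4), so (9/491) = +(491/9).
Reduce top mod 9: now compute (5/9).
Reciprocity: 5 ≡ 1 and 9 ≡ 1 (mod 4), so (5/9) = +(9/5).
Reduce top mod 5: now compute (4/5).
Pull out 2^2: since 5 ≡ 5 (mod 8), (2/5) = -1, so (2/5)^2 = +1.
Reached (1/5) = 1. Collecting the sign flips along the way, the symbol is -1.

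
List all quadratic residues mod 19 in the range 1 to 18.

1, 4, 5, 6, 7, 9, 11, 16, 17

Square k = 1,…,9 (k and 19−k give the same square):
1²=1, 2²=4, 3²=9, 4²=16, 5²≡6, 6²≡17, 7²≡11, 8²≡7, 9²≡5 (mod 19).
So the quadratic residues mod 19 are {1, 4, 5, 6, 7, 9, 11, 16, 17}.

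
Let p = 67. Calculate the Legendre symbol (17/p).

1

Reciprocity: 17 ≡ 1 and 67 ≡ 3 (mod 4), so (17/67) = +(67/17).
Reduce top mod 17: now compute (16/17).
Pull out 2^4: since 17 ≡ 1 (mod 8), (2/17) = +1, so (2/17)^4 = +1.
Reached (1/17) = 1. Collecting the sign flips along the way, the symbol is +1.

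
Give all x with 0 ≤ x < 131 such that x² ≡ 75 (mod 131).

59, 72

Since 131 ≡ 3 (mod 4), a square root of 75 is 75^((131+1)/4) = 75^33 mod 131.
Repeated squaring: 75^2≡123, 75^4≡64, 75^8≡35, 75^16≡46, 75^32≡20 (mod 131).
75^33 = 75^(32+1) ≡ 59 (mod 131).
Check: 59² = 3481 ≡ 75 (mod 131). The two roots are 59 and 72.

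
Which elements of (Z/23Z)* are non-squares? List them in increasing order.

5,7,10,11,14,15,17,19,20,21,22

Square k = 1,…,11 (k and 23−k give the same square):
1²=1, 2²=4, 3²=9, 4²=16, 5²≡2, 6²≡13, 7²≡3, 8²≡18, 9²≡12, 10²≡8, 11²≡6 (mod 23).
The residues are {1, 2, 3, 4, 6, 8, 9, 12, 13, 16, 18}; the non-residues are the remaining 11 nonzero classes.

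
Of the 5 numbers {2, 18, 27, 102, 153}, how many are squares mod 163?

0

(2/163) = -1 → non-residue.
(18/163) = -1 → non-residue.
(27/163) = -1 → non-residue.
(102/163) = -1 → non-residue.
(153/163) = -1 → non-residue.
Total quadratic residues among the 5: 0.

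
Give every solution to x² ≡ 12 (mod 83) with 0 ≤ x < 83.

Since 83 ≡ 3 (mod 4), a square root of 12 is 12^((83+1)/4) = 12^21 mod 83.
Repeated squaring: 12^2≡61, 12^4≡69, 12^8≡30, 12^16≡70 (mod 83).
12^21 = 12^(16+4+1) ≡ 26 (mod 83).
Check: 26² = 676 ≡ 12 (mod 83). The two roots are 26 and 57.

26, 57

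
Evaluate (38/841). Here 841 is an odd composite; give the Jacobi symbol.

1

Pull out 2: since 841 ≡ 1 (mod 8), (2/841) = +1.
Reciprocity: 19 ≡ 3 and 841 ≡ 1 (mod 4), so (19/841) = +(841/19).
Reduce top mod 19: now compute (5/19).
Reciprocity: 5 ≡ 1 and 19 ≡ 3 (mod 4), so (5/19) = +(19/5).
Reduce top mod 5: now compute (4/5).
Pull out 2^2: since 5 ≡ 5 (mod 8), (2/5) = -1, so (2/5)^2 = +1.
Reached (1/5) = 1. Collecting the sign flips along the way, the symbol is +1.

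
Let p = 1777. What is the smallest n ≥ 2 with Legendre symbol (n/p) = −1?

(2/1777) = +1, so 2 is a residue.
(3/1777) = +1, so 3 is a residue.
(4/1777) = +1, so 4 is a residue.
(5/1777) = −1, so 5 is the smallest positive non-residue mod 1777.

5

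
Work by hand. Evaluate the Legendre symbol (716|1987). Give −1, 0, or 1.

Pull out 2^2: since 1987 ≡ 3 (mod 8), (2/1987) = -1, so (2/1987)^2 = +1.
Reciprocity: 179 ≡ 3 and 1987 ≡ 3 (mod 4), so (179/1987) = −(1987/179).
Reduce top mod 179: now compute (18/179).
Pull out 2: since 179 ≡ 3 (mod 8), (2/179) = -1.
Reciprocity: 9 ≡ 1 and 179 ≡ 3 (mod 4), so (9/179) = +(179/9).
Reduce top mod 9: now compute (8/9).
Pull out 2^3: since 9 ≡ 1 (mod 8), (2/9) = +1, so (2/9)^3 = +1.
Reached (1/9) = 1. Collecting the sign flips along the way, the symbol is +1.

1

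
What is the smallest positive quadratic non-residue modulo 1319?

(2/1319) = +1, so 2 is a residue.
(3/1319) = +1, so 3 is a residue.
(4/1319) = +1, so 4 is a residue.
(5/1319) = +1, so 5 is a residue.
(6/1319) = +1, so 6 is a residue.
(7/1319) = +1, so 7 is a residue.
(8/1319) = +1, so 8 is a residue.
(9/1319) = +1, so 9 is a residue.
(10/1319) = +1, so 10 is a residue.
(11/1319) = +1, so 11 is a residue.
(12/1319) = +1, so 12 is a residue.
(13/1319) = −1, so 13 is the smallest positive non-residue mod 1319.

13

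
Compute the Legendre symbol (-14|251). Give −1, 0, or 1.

Euler's criterion: (-14/251) ≡ 237^125 (mod 251).
237^2 ≡ 196 (mod 251)
237^4 ≡ 13 (mod 251)
237^8 ≡ 169 (mod 251)
237^16 ≡ 198 (mod 251)
237^32 ≡ 48 (mod 251)
237^64 ≡ 45 (mod 251)
237^125 = 237^(64+32+16+8+4+1) ≡ 1 (mod 251).
Result is 1, so (-14/251) = 1.

1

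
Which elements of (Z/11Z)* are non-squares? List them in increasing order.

Square k = 1,…,5 (k and 11−k give the same square):
1²=1, 2²=4, 3²=9, 4²≡5, 5²≡3 (mod 11).
The residues are {1, 3, 4, 5, 9}; the non-residues are the remaining 5 nonzero classes.

2 6 7 8 10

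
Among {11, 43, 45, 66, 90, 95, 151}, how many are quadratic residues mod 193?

3

(11/193) = -1 → non-residue.
(43/193) = +1 → QR.
(45/193) = -1 → non-residue.
(66/193) = -1 → non-residue.
(90/193) = -1 → non-residue.
(95/193) = +1 → QR.
(151/193) = +1 → QR.
Total quadratic residues among the 7: 3.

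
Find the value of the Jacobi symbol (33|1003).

Reciprocity: 33 ≡ 1 and 1003 ≡ 3 (mod 4), so (33/1003) = +(1003/33).
Reduce top mod 33: now compute (13/33).
Reciprocity: 13 ≡ 1 and 33 ≡ 1 (mod 4), so (13/33) = +(33/13).
Reduce top mod 13: now compute (7/13).
Reciprocity: 7 ≡ 3 and 13 ≡ 1 (mod 4), so (7/13) = +(13/7).
Reduce top mod 7: now compute (6/7).
Pull out 2: since 7 ≡ 7 (mod 8), (2/7) = +1.
Reciprocity: 3 ≡ 3 and 7 ≡ 3 (mod 4), so (3/7) = −(7/3).
Reduce top mod 3: now compute (1/3).
Reached (1/3) = 1. Collecting the sign flips along the way, the symbol is -1.

-1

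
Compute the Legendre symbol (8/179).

-1

Pull out 2^3: since 179 ≡ 3 (mod 8), (2/179) = -1, so (2/179)^3 = -1.
Reached (1/179) = 1. Collecting the sign flips along the way, the symbol is -1.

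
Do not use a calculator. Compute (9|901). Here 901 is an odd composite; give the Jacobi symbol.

1

Reciprocity: 9 ≡ 1 and 901 ≡ 1 (mod 4), so (9/901) = +(901/9).
Reduce top mod 9: now compute (1/9).
Reached (1/9) = 1. Collecting the sign flips along the way, the symbol is +1.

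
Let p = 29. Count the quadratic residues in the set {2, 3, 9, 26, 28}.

(2/29) = -1 → non-residue.
(3/29) = -1 → non-residue.
(9/29) = +1 → QR.
(26/29) = -1 → non-residue.
(28/29) = +1 → QR.
Total quadratic residues among the 5: 2.

2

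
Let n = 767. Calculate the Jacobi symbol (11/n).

Reciprocity: 11 ≡ 3 and 767 ≡ 3 (mod 4), so (11/767) = −(767/11).
Reduce top mod 11: now compute (8/11).
Pull out 2^3: since 11 ≡ 3 (mod 8), (2/11) = -1, so (2/11)^3 = -1.
Reached (1/11) = 1. Collecting the sign flips along the way, the symbol is +1.

1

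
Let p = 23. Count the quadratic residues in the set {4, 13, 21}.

(4/23) = +1 → QR.
(13/23) = +1 → QR.
(21/23) = -1 → non-residue.
Total quadratic residues among the 3: 2.

2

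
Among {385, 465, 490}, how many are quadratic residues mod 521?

(385/521) = -1 → non-residue.
(465/521) = -1 → non-residue.
(490/521) = +1 → QR.
Total quadratic residues among the 3: 1.

1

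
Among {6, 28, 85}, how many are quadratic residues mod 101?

(6/101) = +1 → QR.
(28/101) = -1 → non-residue.
(85/101) = +1 → QR.
Total quadratic residues among the 3: 2.

2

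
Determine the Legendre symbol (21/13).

-1

First reduce: 21 ≡ 8 (mod 13).
Pull out 2^3: since 13 ≡ 5 (mod 8), (2/13) = -1, so (2/13)^3 = -1.
Reached (1/13) = 1. Collecting the sign flips along the way, the symbol is -1.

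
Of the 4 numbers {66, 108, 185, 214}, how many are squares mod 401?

0

(66/401) = -1 → non-residue.
(108/401) = -1 → non-residue.
(185/401) = -1 → non-residue.
(214/401) = -1 → non-residue.
Total quadratic residues among the 4: 0.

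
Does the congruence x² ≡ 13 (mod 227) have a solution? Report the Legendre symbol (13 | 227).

-1

Reciprocity: 13 ≡ 1 and 227 ≡ 3 (mod 4), so (13/227) = +(227/13).
Reduce top mod 13: now compute (6/13).
Pull out 2: since 13 ≡ 5 (mod 8), (2/13) = -1.
Reciprocity: 3 ≡ 3 and 13 ≡ 1 (mod 4), so (3/13) = +(13/3).
Reduce top mod 3: now compute (1/3).
Reached (1/3) = 1. Collecting the sign flips along the way, the symbol is -1.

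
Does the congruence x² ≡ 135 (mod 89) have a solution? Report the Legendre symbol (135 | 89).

-1

First reduce: 135 ≡ 46 (mod 89).
Pull out 2: since 89 ≡ 1 (mod 8), (2/89) = +1.
Reciprocity: 23 ≡ 3 and 89 ≡ 1 (mod 4), so (23/89) = +(89/23).
Reduce top mod 23: now compute (20/23).
Pull out 2^2: since 23 ≡ 7 (mod 8), (2/23) = +1, so (2/23)^2 = +1.
Reciprocity: 5 ≡ 1 and 23 ≡ 3 (mod 4), so (5/23) = +(23/5).
Reduce top mod 5: now compute (3/5).
Reciprocity: 3 ≡ 3 and 5 ≡ 1 (mod 4), so (3/5) = +(5/3).
Reduce top mod 3: now compute (2/3).
Pull out 2: since 3 ≡ 3 (mod 8), (2/3) = -1.
Reached (1/3) = 1. Collecting the sign flips along the way, the symbol is -1.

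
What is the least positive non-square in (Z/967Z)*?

3

(2/967) = +1, so 2 is a residue.
(3/967) = −1, so 3 is the smallest positive non-residue mod 967.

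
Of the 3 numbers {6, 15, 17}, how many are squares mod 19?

2

(6/19) = +1 → QR.
(15/19) = -1 → non-residue.
(17/19) = +1 → QR.
Total quadratic residues among the 3: 2.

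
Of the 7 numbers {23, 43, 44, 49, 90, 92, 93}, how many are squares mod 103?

(23/103) = +1 → QR.
(43/103) = -1 → non-residue.
(44/103) = -1 → non-residue.
(49/103) = +1 → QR.
(90/103) = -1 → non-residue.
(92/103) = +1 → QR.
(93/103) = +1 → QR.
Total quadratic residues among the 7: 4.

4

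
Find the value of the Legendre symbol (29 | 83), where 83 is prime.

Reciprocity: 29 ≡ 1 and 83 ≡ 3 (mod 4), so (29/83) = +(83/29).
Reduce top mod 29: now compute (25/29).
Reciprocity: 25 ≡ 1 and 29 ≡ 1 (mod 4), so (25/29) = +(29/25).
Reduce top mod 25: now compute (4/25).
Pull out 2^2: since 25 ≡ 1 (mod 8), (2/25) = +1, so (2/25)^2 = +1.
Reached (1/25) = 1. Collecting the sign flips along the way, the symbol is +1.

1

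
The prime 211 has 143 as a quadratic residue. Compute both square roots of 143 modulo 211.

Since 211 ≡ 3 (mod 4), a square root of 143 is 143^((211+1)/4) = 143^53 mod 211.
Repeated squaring: 143^2≡193, 143^4≡113, 143^8≡109, 143^16≡65, 143^32≡5 (mod 211).
143^53 = 143^(32+16+4+1) ≡ 96 (mod 211).
Check: 96² = 9216 ≡ 143 (mod 211). The two roots are 96 and 115.

96, 115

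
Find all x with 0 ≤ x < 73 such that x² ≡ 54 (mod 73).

28, 45

73 ≡ 1 (mod 4), so we find a root by search.
Trying successive values, 28² = 784 ≡ 54 (mod 73). The other root is 73 − 28 = 45.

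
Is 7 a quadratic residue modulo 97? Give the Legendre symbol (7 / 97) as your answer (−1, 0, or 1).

-1

Euler's criterion: (7/97) ≡ 7^48 (mod 97).
7^2 ≡ 49 (mod 97)
7^4 ≡ 73 (mod 97)
7^8 ≡ 91 (mod 97)
7^16 ≡ 36 (mod 97)
7^32 ≡ 35 (mod 97)
7^48 = 7^(32+16) ≡ 96 (mod 97).
Result is 96 ≡ −1, so (7/97) = −1.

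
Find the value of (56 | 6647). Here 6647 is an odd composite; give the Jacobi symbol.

-1

Pull out 2^3: since 6647 ≡ 7 (mod 8), (2/6647) = +1, so (2/6647)^3 = +1.
Reciprocity: 7 ≡ 3 and 6647 ≡ 3 (mod 4), so (7/6647) = −(6647/7).
Reduce top mod 7: now compute (4/7).
Pull out 2^2: since 7 ≡ 7 (mod 8), (2/7) = +1, so (2/7)^2 = +1.
Reached (1/7) = 1. Collecting the sign flips along the way, the symbol is -1.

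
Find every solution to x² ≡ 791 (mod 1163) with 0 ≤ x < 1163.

Since 1163 ≡ 3 (mod 4), a square root of 791 is 791^((1163+1)/4) = 791^291 mod 1163.
Repeated squaring: 791^2≡1150, 791^4≡169, 791^8≡649, 791^16≡195, 791^32≡809, 791^64≡875, 791^128≡371, 791^256≡407 (mod 1163).
791^291 = 791^(256+32+2+1) ≡ 233 (mod 1163).
Check: 233² = 54289 ≡ 791 (mod 1163). The two roots are 233 and 930.

233, 930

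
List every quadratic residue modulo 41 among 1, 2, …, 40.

1 2 4 5 8 9 10 16 18 20 21 23 25 31 32 33 36 37 39 40

Square k = 1,…,20 (k and 41−k give the same square):
1²=1, 2²=4, 3²=9, 4²=16, 5²=25, 6²=36, 7²≡8, 8²≡23, 9²≡40, 10²≡18, 11²≡39, 12²≡21, 13²≡5, 14²≡32, 15²≡20, 16²≡10, 17²≡2, 18²≡37, 19²≡33, 20²≡31 (mod 41).
So the quadratic residues mod 41 are {1, 2, 4, 5, 8, 9, 10, 16, 18, 20, 21, 23, 25, 31, 32, 33, 36, 37, 39, 40}.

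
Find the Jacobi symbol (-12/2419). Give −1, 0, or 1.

First reduce: -12 ≡ 2407 (mod 2419).
Reciprocity: 2407 ≡ 3 and 2419 ≡ 3 (mod 4), so (2407/2419) = −(2419/2407).
Reduce top mod 2407: now compute (12/2407).
Pull out 2^2: since 2407 ≡ 7 (mod 8), (2/2407) = +1, so (2/2407)^2 = +1.
Reciprocity: 3 ≡ 3 and 2407 ≡ 3 (mod 4), so (3/2407) = −(2407/3).
Reduce top mod 3: now compute (1/3).
Reached (1/3) = 1. Collecting the sign flips along the way, the symbol is +1.

1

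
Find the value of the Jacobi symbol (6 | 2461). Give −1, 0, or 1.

Pull out 2: since 2461 ≡ 5 (mod 8), (2/2461) = -1.
Reciprocity: 3 ≡ 3 and 2461 ≡ 1 (mod 4), so (3/2461) = +(2461/3).
Reduce top mod 3: now compute (1/3).
Reached (1/3) = 1. Collecting the sign flips along the way, the symbol is -1.

-1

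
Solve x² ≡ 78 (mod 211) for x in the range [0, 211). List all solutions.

Since 211 ≡ 3 (mod 4), a square root of 78 is 78^((211+1)/4) = 78^53 mod 211.
Repeated squaring: 78^2≡176, 78^4≡170, 78^8≡204, 78^16≡49, 78^32≡80 (mod 211).
78^53 = 78^(32+16+4+1) ≡ 194 (mod 211).
Check: 194² = 37636 ≡ 78 (mod 211). The two roots are 17 and 194.

17, 194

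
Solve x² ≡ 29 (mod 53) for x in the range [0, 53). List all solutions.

53 ≡ 1 (mod 4), so we find a root by search.
Trying successive values, 20² = 400 ≡ 29 (mod 53). The other root is 53 − 20 = 33.

20, 33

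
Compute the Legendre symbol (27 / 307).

Reciprocity: 27 ≡ 3 and 307 ≡ 3 (mod 4), so (27/307) = −(307/27).
Reduce top mod 27: now compute (10/27).
Pull out 2: since 27 ≡ 3 (mod 8), (2/27) = -1.
Reciprocity: 5 ≡ 1 and 27 ≡ 3 (mod 4), so (5/27) = +(27/5).
Reduce top mod 5: now compute (2/5).
Pull out 2: since 5 ≡ 5 (mod 8), (2/5) = -1.
Reached (1/5) = 1. Collecting the sign flips along the way, the symbol is -1.

-1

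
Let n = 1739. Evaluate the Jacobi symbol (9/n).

1

Reciprocity: 9 ≡ 1 and 1739 ≡ 3 (mod 4), so (9/1739) = +(1739/9).
Reduce top mod 9: now compute (2/9).
Pull out 2: since 9 ≡ 1 (mod 8), (2/9) = +1.
Reached (1/9) = 1. Collecting the sign flips along the way, the symbol is +1.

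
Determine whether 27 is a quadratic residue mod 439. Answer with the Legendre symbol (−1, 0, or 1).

Reciprocity: 27 ≡ 3 and 439 ≡ 3 (mod 4), so (27/439) = −(439/27).
Reduce top mod 27: now compute (7/27).
Reciprocity: 7 ≡ 3 and 27 ≡ 3 (mod 4), so (7/27) = −(27/7).
Reduce top mod 7: now compute (6/7).
Pull out 2: since 7 ≡ 7 (mod 8), (2/7) = +1.
Reciprocity: 3 ≡ 3 and 7 ≡ 3 (mod 4), so (3/7) = −(7/3).
Reduce top mod 3: now compute (1/3).
Reached (1/3) = 1. Collecting the sign flips along the way, the symbol is -1.

-1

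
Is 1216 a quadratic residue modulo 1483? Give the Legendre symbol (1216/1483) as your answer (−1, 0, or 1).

-1

Pull out 2^6: since 1483 ≡ 3 (mod 8), (2/1483) = -1, so (2/1483)^6 = +1.
Reciprocity: 19 ≡ 3 and 1483 ≡ 3 (mod 4), so (19/1483) = −(1483/19).
Reduce top mod 19: now compute (1/19).
Reached (1/19) = 1. Collecting the sign flips along the way, the symbol is -1.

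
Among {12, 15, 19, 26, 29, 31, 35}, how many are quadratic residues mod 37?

2

(12/37) = +1 → QR.
(15/37) = -1 → non-residue.
(19/37) = -1 → non-residue.
(26/37) = +1 → QR.
(29/37) = -1 → non-residue.
(31/37) = -1 → non-residue.
(35/37) = -1 → non-residue.
Total quadratic residues among the 7: 2.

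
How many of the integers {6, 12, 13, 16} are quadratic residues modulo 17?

(6/17) = -1 → non-residue.
(12/17) = -1 → non-residue.
(13/17) = +1 → QR.
(16/17) = +1 → QR.
Total quadratic residues among the 4: 2.

2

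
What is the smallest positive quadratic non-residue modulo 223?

(2/223) = +1, so 2 is a residue.
(3/223) = −1, so 3 is the smallest positive non-residue mod 223.

3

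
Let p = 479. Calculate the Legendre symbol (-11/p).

Euler's criterion: (-11/479) ≡ 468^239 (mod 479).
468^2 ≡ 121 (mod 479)
468^4 ≡ 271 (mod 479)
468^8 ≡ 154 (mod 479)
468^16 ≡ 245 (mod 479)
468^32 ≡ 150 (mod 479)
468^64 ≡ 466 (mod 479)
468^128 ≡ 169 (mod 479)
468^239 = 468^(128+64+32+8+4+2+1) ≡ 478 (mod 479).
Result is 478 ≡ −1, so (-11/479) = −1.

-1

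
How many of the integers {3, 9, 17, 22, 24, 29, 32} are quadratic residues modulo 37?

(3/37) = +1 → QR.
(9/37) = +1 → QR.
(17/37) = -1 → non-residue.
(22/37) = -1 → non-residue.
(24/37) = -1 → non-residue.
(29/37) = -1 → non-residue.
(32/37) = -1 → non-residue.
Total quadratic residues among the 7: 2.

2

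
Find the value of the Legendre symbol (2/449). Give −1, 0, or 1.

1

Pull out 2: since 449 ≡ 1 (mod 8), (2/449) = +1.
Reached (1/449) = 1. Collecting the sign flips along the way, the symbol is +1.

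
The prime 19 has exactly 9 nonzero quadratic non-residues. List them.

2 3 8 10 12 13 14 15 18

Square k = 1,…,9 (k and 19−k give the same square):
1²=1, 2²=4, 3²=9, 4²=16, 5²≡6, 6²≡17, 7²≡11, 8²≡7, 9²≡5 (mod 19).
The residues are {1, 4, 5, 6, 7, 9, 11, 16, 17}; the non-residues are the remaining 9 nonzero classes.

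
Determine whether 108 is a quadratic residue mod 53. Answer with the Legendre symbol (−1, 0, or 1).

First reduce: 108 ≡ 2 (mod 53).
Pull out 2: since 53 ≡ 5 (mod 8), (2/53) = -1.
Reached (1/53) = 1. Collecting the sign flips along the way, the symbol is -1.

-1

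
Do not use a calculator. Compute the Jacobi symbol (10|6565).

0

Pull out 2: since 6565 ≡ 5 (mod 8), (2/6565) = -1.
Reciprocity: 5 ≡ 1 and 6565 ≡ 1 (mod 4), so (5/6565) = +(6565/5).
Reduce top mod 5: now compute (0/5).
Top reduces to 0: gcd > 1, so the symbol is 0.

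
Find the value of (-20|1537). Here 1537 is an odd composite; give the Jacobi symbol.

First reduce: -20 ≡ 1517 (mod 1537).
Reciprocity: 1517 ≡ 1 and 1537 ≡ 1 (mod 4), so (1517/1537) = +(1537/1517).
Reduce top mod 1517: now compute (20/1517).
Pull out 2^2: since 1517 ≡ 5 (mod 8), (2/1517) = -1, so (2/1517)^2 = +1.
Reciprocity: 5 ≡ 1 and 1517 ≡ 1 (mod 4), so (5/1517) = +(1517/5).
Reduce top mod 5: now compute (2/5).
Pull out 2: since 5 ≡ 5 (mod 8), (2/5) = -1.
Reached (1/5) = 1. Collecting the sign flips along the way, the symbol is -1.

-1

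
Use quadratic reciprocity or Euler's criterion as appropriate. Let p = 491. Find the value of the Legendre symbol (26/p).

-1

Euler's criterion: (26/491) ≡ 26^245 (mod 491).
26^2 ≡ 185 (mod 491)
26^4 ≡ 346 (mod 491)
26^8 ≡ 403 (mod 491)
26^16 ≡ 379 (mod 491)
26^32 ≡ 269 (mod 491)
26^64 ≡ 184 (mod 491)
26^128 ≡ 468 (mod 491)
26^245 = 26^(128+64+32+16+4+1) ≡ 490 (mod 491).
Result is 490 ≡ −1, so (26/491) = −1.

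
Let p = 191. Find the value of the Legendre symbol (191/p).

First reduce: 191 ≡ 0 (mod 191).
Top reduces to 0: gcd > 1, so the symbol is 0.

0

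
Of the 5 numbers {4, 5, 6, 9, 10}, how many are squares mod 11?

3

(4/11) = +1 → QR.
(5/11) = +1 → QR.
(6/11) = -1 → non-residue.
(9/11) = +1 → QR.
(10/11) = -1 → non-residue.
Total quadratic residues among the 5: 3.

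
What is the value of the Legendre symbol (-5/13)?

-1

Euler's criterion: (-5/13) ≡ 8^6 (mod 13).
8^2 ≡ 12 (mod 13)
8^4 ≡ 1 (mod 13)
8^6 = 8^(4+2) ≡ 12 (mod 13).
Result is 12 ≡ −1, so (-5/13) = −1.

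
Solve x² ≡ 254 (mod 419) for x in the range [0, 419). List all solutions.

Since 419 ≡ 3 (mod 4), a square root of 254 is 254^((419+1)/4) = 254^105 mod 419.
Repeated squaring: 254^2≡409, 254^4≡100, 254^8≡363, 254^16≡203, 254^32≡147, 254^64≡240 (mod 419).
254^105 = 254^(64+32+8+1) ≡ 172 (mod 419).
Check: 172² = 29584 ≡ 254 (mod 419). The two roots are 172 and 247.

172, 247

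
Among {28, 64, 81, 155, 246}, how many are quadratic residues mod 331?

(28/331) = -1 → non-residue.
(64/331) = +1 → QR.
(81/331) = +1 → QR.
(155/331) = +1 → QR.
(246/331) = -1 → non-residue.
Total quadratic residues among the 5: 3.

3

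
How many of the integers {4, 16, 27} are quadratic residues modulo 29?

(4/29) = +1 → QR.
(16/29) = +1 → QR.
(27/29) = -1 → non-residue.
Total quadratic residues among the 3: 2.

2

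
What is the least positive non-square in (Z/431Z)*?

(2/431) = +1, so 2 is a residue.
(3/431) = +1, so 3 is a residue.
(4/431) = +1, so 4 is a residue.
(5/431) = +1, so 5 is a residue.
(6/431) = +1, so 6 is a residue.
(7/431) = −1, so 7 is the smallest positive non-residue mod 431.

7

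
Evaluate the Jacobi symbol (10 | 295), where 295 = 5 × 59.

0

Pull out 2: since 295 ≡ 7 (mod 8), (2/295) = +1.
Reciprocity: 5 ≡ 1 and 295 ≡ 3 (mod 4), so (5/295) = +(295/5).
Reduce top mod 5: now compute (0/5).
Top reduces to 0: gcd > 1, so the symbol is 0.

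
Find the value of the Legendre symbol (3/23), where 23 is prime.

1

Euler's criterion: (3/23) ≡ 3^11 (mod 23).
3^2 ≡ 9 (mod 23)
3^4 ≡ 12 (mod 23)
3^8 ≡ 6 (mod 23)
3^11 = 3^(8+2+1) ≡ 1 (mod 23).
Result is 1, so (3/23) = 1.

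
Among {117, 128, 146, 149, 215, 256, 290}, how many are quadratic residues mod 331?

(117/331) = -1 → non-residue.
(128/331) = -1 → non-residue.
(146/331) = +1 → QR.
(149/331) = +1 → QR.
(215/331) = +1 → QR.
(256/331) = +1 → QR.
(290/331) = +1 → QR.
Total quadratic residues among the 7: 5.

5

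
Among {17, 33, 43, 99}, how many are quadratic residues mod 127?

2

(17/127) = +1 → QR.
(33/127) = -1 → non-residue.
(43/127) = -1 → non-residue.
(99/127) = +1 → QR.
Total quadratic residues among the 4: 2.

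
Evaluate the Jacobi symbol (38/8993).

Pull out 2: since 8993 ≡ 1 (mod 8), (2/8993) = +1.
Reciprocity: 19 ≡ 3 and 8993 ≡ 1 (mod 4), so (19/8993) = +(8993/19).
Reduce top mod 19: now compute (6/19).
Pull out 2: since 19 ≡ 3 (mod 8), (2/19) = -1.
Reciprocity: 3 ≡ 3 and 19 ≡ 3 (mod 4), so (3/19) = −(19/3).
Reduce top mod 3: now compute (1/3).
Reached (1/3) = 1. Collecting the sign flips along the way, the symbol is +1.

1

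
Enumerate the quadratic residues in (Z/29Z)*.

Square k = 1,…,14 (k and 29−k give the same square):
1²=1, 2²=4, 3²=9, 4²=16, 5²=25, 6²≡7, 7²≡20, 8²≡6, 9²≡23, 10²≡13, 11²≡5, 12²≡28, 13²≡24, 14²≡22 (mod 29).
So the quadratic residues mod 29 are {1, 4, 5, 6, 7, 9, 13, 16, 20, 22, 23, 24, 25, 28}.

1 4 5 6 7 9 13 16 20 22 23 24 25 28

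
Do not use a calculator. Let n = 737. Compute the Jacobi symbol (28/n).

Pull out 2^2: since 737 ≡ 1 (mod 8), (2/737) = +1, so (2/737)^2 = +1.
Reciprocity: 7 ≡ 3 and 737 ≡ 1 (mod 4), so (7/737) = +(737/7).
Reduce top mod 7: now compute (2/7).
Pull out 2: since 7 ≡ 7 (mod 8), (2/7) = +1.
Reached (1/7) = 1. Collecting the sign flips along the way, the symbol is +1.

1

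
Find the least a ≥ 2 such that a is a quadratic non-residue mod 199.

(2/199) = +1, so 2 is a residue.
(3/199) = −1, so 3 is the smallest positive non-residue mod 199.

3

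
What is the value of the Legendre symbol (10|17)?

-1

Euler's criterion: (10/17) ≡ 10^8 (mod 17).
10^2 ≡ 15 (mod 17)
10^4 ≡ 4 (mod 17)
10^8 ≡ 16 (mod 17)
10^8 = 10^(8) ≡ 16 (mod 17).
Result is 16 ≡ −1, so (10/17) = −1.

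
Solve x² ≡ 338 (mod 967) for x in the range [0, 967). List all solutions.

Since 967 ≡ 3 (mod 4), a square root of 338 is 338^((967+1)/4) = 338^242 mod 967.
Repeated squaring: 338^2≡138, 338^4≡671, 338^8≡586, 338^16≡111, 338^32≡717, 338^64≡612, 338^128≡315 (mod 967).
338^242 = 338^(128+64+32+16+2) ≡ 395 (mod 967).
Check: 395² = 156025 ≡ 338 (mod 967). The two roots are 395 and 572.

395, 572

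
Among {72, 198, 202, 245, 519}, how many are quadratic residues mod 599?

(72/599) = +1 → QR.
(198/599) = -1 → non-residue.
(202/599) = -1 → non-residue.
(245/599) = +1 → QR.
(519/599) = -1 → non-residue.
Total quadratic residues among the 5: 2.

2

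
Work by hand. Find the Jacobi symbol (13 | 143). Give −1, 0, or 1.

Reciprocity: 13 ≡ 1 and 143 ≡ 3 (mod 4), so (13/143) = +(143/13).
Reduce top mod 13: now compute (0/13).
Top reduces to 0: gcd > 1, so the symbol is 0.

0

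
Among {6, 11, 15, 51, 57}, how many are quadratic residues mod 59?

(6/59) = -1 → non-residue.
(11/59) = -1 → non-residue.
(15/59) = +1 → QR.
(51/59) = +1 → QR.
(57/59) = +1 → QR.
Total quadratic residues among the 5: 3.

3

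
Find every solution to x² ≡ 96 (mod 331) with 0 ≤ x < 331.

Since 331 ≡ 3 (mod 4), a square root of 96 is 96^((331+1)/4) = 96^83 mod 331.
Repeated squaring: 96^2≡279, 96^4≡56, 96^8≡157, 96^16≡155, 96^32≡193, 96^64≡177 (mod 331).
96^83 = 96^(64+16+2+1) ≡ 33 (mod 331).
Check: 33² = 1089 ≡ 96 (mod 331). The two roots are 33 and 298.

33, 298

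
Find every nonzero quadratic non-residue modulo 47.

Square k = 1,…,23 (k and 47−k give the same square):
1²=1, 2²=4, 3²=9, 4²=16, 5²=25, 6²=36, 7²≡2, 8²≡17, 9²≡34, 10²≡6, 11²≡27, 12²≡3, 13²≡28, 14²≡8, 15²≡37, 16²≡21, 17²≡7, 18²≡42, 19²≡32, 20²≡24, 21²≡18, 22²≡14, 23²≡12 (mod 47).
The residues are {1, 2, 3, 4, 6, 7, 8, 9, 12, 14, 16, 17, 18, 21, 24, 25, 27, 28, 32, 34, 36, 37, 42}; the non-residues are the remaining 23 nonzero classes.

5, 10, 11, 13, 15, 19, 20, 22, 23, 26, 29, 30, 31, 33, 35, 38, 39, 40, 41, 43, 44, 45, 46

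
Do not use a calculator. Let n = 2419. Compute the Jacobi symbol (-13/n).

First reduce: -13 ≡ 2406 (mod 2419).
Pull out 2: since 2419 ≡ 3 (mod 8), (2/2419) = -1.
Reciprocity: 1203 ≡ 3 and 2419 ≡ 3 (mod 4), so (1203/2419) = −(2419/1203).
Reduce top mod 1203: now compute (13/1203).
Reciprocity: 13 ≡ 1 and 1203 ≡ 3 (mod 4), so (13/1203) = +(1203/13).
Reduce top mod 13: now compute (7/13).
Reciprocity: 7 ≡ 3 and 13 ≡ 1 (mod 4), so (7/13) = +(13/7).
Reduce top mod 7: now compute (6/7).
Pull out 2: since 7 ≡ 7 (mod 8), (2/7) = +1.
Reciprocity: 3 ≡ 3 and 7 ≡ 3 (mod 4), so (3/7) = −(7/3).
Reduce top mod 3: now compute (1/3).
Reached (1/3) = 1. Collecting the sign flips along the way, the symbol is -1.

-1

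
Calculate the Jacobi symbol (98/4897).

1

Pull out 2: since 4897 ≡ 1 (mod 8), (2/4897) = +1.
Reciprocity: 49 ≡ 1 and 4897 ≡ 1 (mod 4), so (49/4897) = +(4897/49).
Reduce top mod 49: now compute (46/49).
Pull out 2: since 49 ≡ 1 (mod 8), (2/49) = +1.
Reciprocity: 23 ≡ 3 and 49 ≡ 1 (mod 4), so (23/49) = +(49/23).
Reduce top mod 23: now compute (3/23).
Reciprocity: 3 ≡ 3 and 23 ≡ 3 (mod 4), so (3/23) = −(23/3).
Reduce top mod 3: now compute (2/3).
Pull out 2: since 3 ≡ 3 (mod 8), (2/3) = -1.
Reached (1/3) = 1. Collecting the sign flips along the way, the symbol is +1.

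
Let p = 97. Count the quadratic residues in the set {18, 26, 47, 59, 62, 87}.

3

(18/97) = +1 → QR.
(26/97) = -1 → non-residue.
(47/97) = +1 → QR.
(59/97) = -1 → non-residue.
(62/97) = +1 → QR.
(87/97) = -1 → non-residue.
Total quadratic residues among the 6: 3.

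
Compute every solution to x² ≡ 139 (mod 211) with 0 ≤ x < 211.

Since 211 ≡ 3 (mod 4), a square root of 139 is 139^((211+1)/4) = 139^53 mod 211.
Repeated squaring: 139^2≡120, 139^4≡52, 139^8≡172, 139^16≡44, 139^32≡37 (mod 211).
139^53 = 139^(32+16+4+1) ≡ 136 (mod 211).
Check: 136² = 18496 ≡ 139 (mod 211). The two roots are 75 and 136.

75, 136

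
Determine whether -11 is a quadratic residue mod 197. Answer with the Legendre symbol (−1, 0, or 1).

-1

First reduce: -11 ≡ 186 (mod 197).
Pull out 2: since 197 ≡ 5 (mod 8), (2/197) = -1.
Reciprocity: 93 ≡ 1 and 197 ≡ 1 (mod 4), so (93/197) = +(197/93).
Reduce top mod 93: now compute (11/93).
Reciprocity: 11 ≡ 3 and 93 ≡ 1 (mod 4), so (11/93) = +(93/11).
Reduce top mod 11: now compute (5/11).
Reciprocity: 5 ≡ 1 and 11 ≡ 3 (mod 4), so (5/11) = +(11/5).
Reduce top mod 5: now compute (1/5).
Reached (1/5) = 1. Collecting the sign flips along the way, the symbol is -1.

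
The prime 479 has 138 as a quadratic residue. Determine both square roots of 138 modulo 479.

Since 479 ≡ 3 (mod 4), a square root of 138 is 138^((479+1)/4) = 138^120 mod 479.
Repeated squaring: 138^2≡363, 138^4≡44, 138^8≡20, 138^16≡400, 138^32≡14, 138^64≡196 (mod 479).
138^120 = 138^(64+32+16+8) ≡ 388 (mod 479).
Check: 388² = 150544 ≡ 138 (mod 479). The two roots are 91 and 388.

91, 388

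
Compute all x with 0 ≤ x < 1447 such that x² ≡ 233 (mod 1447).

138, 1309

Since 1447 ≡ 3 (mod 4), a square root of 233 is 233^((1447+1)/4) = 233^362 mod 1447.
Repeated squaring: 233^2≡750, 233^4≡1064, 233^8≡542, 233^16≡23, 233^32≡529, 233^64≡570, 233^128≡772, 233^256≡1267 (mod 1447).
233^362 = 233^(256+64+32+8+2) ≡ 1309 (mod 1447).
Check: 1309² = 1713481 ≡ 233 (mod 1447). The two roots are 138 and 1309.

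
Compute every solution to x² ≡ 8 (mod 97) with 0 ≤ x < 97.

28, 69

97 ≡ 1 (mod 4), so we find a root by search.
Trying successive values, 28² = 784 ≡ 8 (mod 97). The other root is 97 − 28 = 69.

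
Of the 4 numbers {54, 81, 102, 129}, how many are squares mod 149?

4

(54/149) = +1 → QR.
(81/149) = +1 → QR.
(102/149) = +1 → QR.
(129/149) = +1 → QR.
Total quadratic residues among the 4: 4.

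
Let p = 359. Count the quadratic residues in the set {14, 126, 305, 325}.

(14/359) = -1 → non-residue.
(126/359) = -1 → non-residue.
(305/359) = -1 → non-residue.
(325/359) = -1 → non-residue.
Total quadratic residues among the 4: 0.

0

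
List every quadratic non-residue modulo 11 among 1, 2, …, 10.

Square k = 1,…,5 (k and 11−k give the same square):
1²=1, 2²=4, 3²=9, 4²≡5, 5²≡3 (mod 11).
The residues are {1, 3, 4, 5, 9}; the non-residues are the remaining 5 nonzero classes.

2,6,7,8,10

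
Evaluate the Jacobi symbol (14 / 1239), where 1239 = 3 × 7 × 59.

Pull out 2: since 1239 ≡ 7 (mod 8), (2/1239) = +1.
Reciprocity: 7 ≡ 3 and 1239 ≡ 3 (mod 4), so (7/1239) = −(1239/7).
Reduce top mod 7: now compute (0/7).
Top reduces to 0: gcd > 1, so the symbol is 0.

0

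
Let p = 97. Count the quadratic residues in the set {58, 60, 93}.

(58/97) = -1 → non-residue.
(60/97) = -1 → non-residue.
(93/97) = +1 → QR.
Total quadratic residues among the 3: 1.

1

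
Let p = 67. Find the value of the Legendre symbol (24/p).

1

Euler's criterion: (24/67) ≡ 24^33 (mod 67).
24^2 ≡ 40 (mod 67)
24^4 ≡ 59 (mod 67)
24^8 ≡ 64 (mod 67)
24^16 ≡ 9 (mod 67)
24^32 ≡ 14 (mod 67)
24^33 = 24^(32+1) ≡ 1 (mod 67).
Result is 1, so (24/67) = 1.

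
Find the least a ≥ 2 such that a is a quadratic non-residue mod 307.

2

(2/307) = −1, so 2 is the smallest positive non-residue mod 307.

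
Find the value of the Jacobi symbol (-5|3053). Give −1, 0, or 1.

-1

First reduce: -5 ≡ 3048 (mod 3053).
Pull out 2^3: since 3053 ≡ 5 (mod 8), (2/3053) = -1, so (2/3053)^3 = -1.
Reciprocity: 381 ≡ 1 and 3053 ≡ 1 (mod 4), so (381/3053) = +(3053/381).
Reduce top mod 381: now compute (5/381).
Reciprocity: 5 ≡ 1 and 381 ≡ 1 (mod 4), so (5/381) = +(381/5).
Reduce top mod 5: now compute (1/5).
Reached (1/5) = 1. Collecting the sign flips along the way, the symbol is -1.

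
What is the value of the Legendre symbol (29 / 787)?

1

Euler's criterion: (29/787) ≡ 29^393 (mod 787).
29^2 ≡ 54 (mod 787)
29^4 ≡ 555 (mod 787)
29^8 ≡ 308 (mod 787)
29^16 ≡ 424 (mod 787)
29^32 ≡ 340 (mod 787)
29^64 ≡ 698 (mod 787)
29^128 ≡ 51 (mod 787)
29^256 ≡ 240 (mod 787)
29^393 = 29^(256+128+8+1) ≡ 1 (mod 787).
Result is 1, so (29/787) = 1.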